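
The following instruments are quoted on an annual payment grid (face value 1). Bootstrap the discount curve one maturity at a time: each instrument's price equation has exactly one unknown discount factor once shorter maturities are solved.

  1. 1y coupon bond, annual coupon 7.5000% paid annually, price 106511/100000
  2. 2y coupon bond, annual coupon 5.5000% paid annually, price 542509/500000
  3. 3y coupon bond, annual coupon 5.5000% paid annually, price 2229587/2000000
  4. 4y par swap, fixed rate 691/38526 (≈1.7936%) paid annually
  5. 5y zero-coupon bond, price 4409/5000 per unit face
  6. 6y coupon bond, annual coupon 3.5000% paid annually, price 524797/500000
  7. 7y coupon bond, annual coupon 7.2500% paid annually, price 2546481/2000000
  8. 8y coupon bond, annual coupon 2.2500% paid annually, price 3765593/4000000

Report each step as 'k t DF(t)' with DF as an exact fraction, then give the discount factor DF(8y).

1 1 2477/2500
2 2 1221/1250
3 3 9541/10000
4 4 9309/10000
5 5 4409/5000
6 6 427/500
7 7 4047/5000
8 8 7799/10000
DF(8y) = 7799/10000 ≈ 0.779900

step 1 [1y] bond c/1=3/40: DF=(106511/100000 − 3/40·(0))/(1+3/40) = 2477/2500 ≈ 0.990800
step 2 [2y] bond c/1=11/200: DF=(542509/500000 − 11/200·(0.990800))/(1+11/200) = 1221/1250 ≈ 0.976800
step 3 [3y] bond c/1=11/200: DF=(2229587/2000000 − 11/200·(0.990800+0.976800))/(1+11/200) = 9541/10000 ≈ 0.954100
step 4 [4y] swap r/1=691/38526: DF=(1 − 691/38526·(0.990800+0.976800+0.954100))/(1+691/38526) = 9309/10000 ≈ 0.930900
step 5 [5y] zero: DF = P = 4409/5000 ≈ 0.881800
step 6 [6y] bond c/1=7/200: DF=(524797/500000 − 7/200·(0.990800+0.976800+0.954100+0.930900+0.881800))/(1+7/200) = 427/500 ≈ 0.854000
step 7 [7y] bond c/1=29/400: DF=(2546481/2000000 − 29/400·(0.990800+0.976800+0.954100+0.930900+0.881800+0.854000))/(1+29/400) = 4047/5000 ≈ 0.809400
step 8 [8y] bond c/1=9/400: DF=(3765593/4000000 − 9/400·(0.990800+0.976800+0.954100+0.930900+0.881800+0.854000+0.809400))/(1+9/400) = 7799/10000 ≈ 0.779900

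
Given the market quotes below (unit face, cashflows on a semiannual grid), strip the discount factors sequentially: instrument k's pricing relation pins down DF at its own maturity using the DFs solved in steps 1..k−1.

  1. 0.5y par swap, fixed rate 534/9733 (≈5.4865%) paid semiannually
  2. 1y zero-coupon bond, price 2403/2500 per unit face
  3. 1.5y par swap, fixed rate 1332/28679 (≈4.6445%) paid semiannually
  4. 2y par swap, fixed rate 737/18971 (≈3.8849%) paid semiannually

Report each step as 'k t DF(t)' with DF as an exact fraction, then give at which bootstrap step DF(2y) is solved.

step 1 [0.5y] swap r/2=267/9733: DF=(1 − 267/9733·(0))/(1+267/9733) = 9733/10000 ≈ 0.973300
step 2 [1y] zero: DF = P = 2403/2500 ≈ 0.961200
step 3 [1.5y] swap r/2=666/28679: DF=(1 − 666/28679·(0.973300+0.961200))/(1+666/28679) = 4667/5000 ≈ 0.933400
step 4 [2y] swap r/2=737/37942: DF=(1 − 737/37942·(0.973300+0.961200+0.933400))/(1+737/37942) = 9263/10000 ≈ 0.926300

1 1/2 9733/10000
2 1 2403/2500
3 3/2 4667/5000
4 2 9263/10000
DF(2y) is solved at step 4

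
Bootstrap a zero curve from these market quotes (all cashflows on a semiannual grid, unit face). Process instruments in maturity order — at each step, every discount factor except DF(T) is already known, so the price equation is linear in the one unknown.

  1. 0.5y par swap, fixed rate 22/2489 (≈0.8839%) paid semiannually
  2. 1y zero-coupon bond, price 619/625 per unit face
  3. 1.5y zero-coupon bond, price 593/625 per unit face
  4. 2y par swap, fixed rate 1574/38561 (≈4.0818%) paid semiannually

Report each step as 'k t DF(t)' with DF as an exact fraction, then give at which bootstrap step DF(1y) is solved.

1 1/2 2489/2500
2 1 619/625
3 3/2 593/625
4 2 9213/10000
DF(1y) is solved at step 2

step 1 [0.5y] swap r/2=11/2489: DF=(1 − 11/2489·(0))/(1+11/2489) = 2489/2500 ≈ 0.995600
step 2 [1y] zero: DF = P = 619/625 ≈ 0.990400
step 3 [1.5y] zero: DF = P = 593/625 ≈ 0.948800
step 4 [2y] swap r/2=787/38561: DF=(1 − 787/38561·(0.995600+0.990400+0.948800))/(1+787/38561) = 9213/10000 ≈ 0.921300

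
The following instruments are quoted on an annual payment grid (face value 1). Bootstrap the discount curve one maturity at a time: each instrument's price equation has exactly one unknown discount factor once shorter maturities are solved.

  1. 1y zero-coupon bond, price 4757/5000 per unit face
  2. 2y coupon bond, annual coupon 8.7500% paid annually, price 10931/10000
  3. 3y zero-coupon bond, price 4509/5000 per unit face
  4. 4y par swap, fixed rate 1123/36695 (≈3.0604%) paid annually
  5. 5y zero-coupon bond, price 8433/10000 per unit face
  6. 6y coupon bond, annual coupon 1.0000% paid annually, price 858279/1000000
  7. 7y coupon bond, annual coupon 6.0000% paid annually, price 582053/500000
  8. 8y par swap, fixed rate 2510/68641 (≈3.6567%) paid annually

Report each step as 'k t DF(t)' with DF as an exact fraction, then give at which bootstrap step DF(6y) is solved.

step 1 [1y] zero: DF = P = 4757/5000 ≈ 0.951400
step 2 [2y] bond c/1=7/80: DF=(10931/10000 − 7/80·(0.951400))/(1+7/80) = 4643/5000 ≈ 0.928600
step 3 [3y] zero: DF = P = 4509/5000 ≈ 0.901800
step 4 [4y] swap r/1=1123/36695: DF=(1 − 1123/36695·(0.951400+0.928600+0.901800))/(1+1123/36695) = 8877/10000 ≈ 0.887700
step 5 [5y] zero: DF = P = 8433/10000 ≈ 0.843300
step 6 [6y] bond c/1=1/100: DF=(858279/1000000 − 1/100·(0.951400+0.928600+0.901800+0.887700+0.843300))/(1+1/100) = 8051/10000 ≈ 0.805100
step 7 [7y] bond c/1=3/50: DF=(582053/500000 − 3/50·(0.951400+0.928600+0.901800+0.887700+0.843300+0.805100))/(1+3/50) = 1993/2500 ≈ 0.797200
step 8 [8y] swap r/1=2510/68641: DF=(1 − 2510/68641·(0.951400+0.928600+0.901800+0.887700+0.843300+0.805100+0.797200))/(1+2510/68641) = 749/1000 ≈ 0.749000

1 1 4757/5000
2 2 4643/5000
3 3 4509/5000
4 4 8877/10000
5 5 8433/10000
6 6 8051/10000
7 7 1993/2500
8 8 749/1000
DF(6y) is solved at step 6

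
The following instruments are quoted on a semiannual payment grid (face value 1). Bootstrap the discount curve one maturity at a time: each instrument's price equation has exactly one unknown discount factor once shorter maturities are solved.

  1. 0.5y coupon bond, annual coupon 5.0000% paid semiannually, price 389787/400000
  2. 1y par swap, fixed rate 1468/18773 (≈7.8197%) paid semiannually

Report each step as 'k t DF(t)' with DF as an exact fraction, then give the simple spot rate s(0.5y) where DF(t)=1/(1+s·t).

step 1 [0.5y] bond c/2=1/40: DF=(389787/400000 − 1/40·(0))/(1+1/40) = 9507/10000 ≈ 0.950700
step 2 [1y] swap r/2=734/18773: DF=(1 − 734/18773·(0.950700))/(1+734/18773) = 4633/5000 ≈ 0.926600

1 1/2 9507/10000
2 1 4633/5000
s(0.5y) = (1/(9507/10000) − 1)/(1/2) = 986/9507 ≈ 10.3713%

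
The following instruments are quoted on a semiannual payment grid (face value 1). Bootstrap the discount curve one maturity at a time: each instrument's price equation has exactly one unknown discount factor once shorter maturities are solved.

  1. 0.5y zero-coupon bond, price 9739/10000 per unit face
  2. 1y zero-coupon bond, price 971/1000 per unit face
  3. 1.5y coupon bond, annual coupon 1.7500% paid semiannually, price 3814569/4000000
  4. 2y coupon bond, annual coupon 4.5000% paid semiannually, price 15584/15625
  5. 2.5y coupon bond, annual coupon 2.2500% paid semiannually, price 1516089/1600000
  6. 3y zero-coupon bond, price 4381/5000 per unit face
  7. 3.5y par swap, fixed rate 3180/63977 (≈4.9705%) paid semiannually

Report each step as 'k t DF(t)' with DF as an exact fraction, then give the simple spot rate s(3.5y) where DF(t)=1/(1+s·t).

1 1/2 9739/10000
2 1 971/1000
3 3/2 1857/2000
4 2 4561/5000
5 5/2 8949/10000
6 3 4381/5000
7 7/2 841/1000
s(3.5y) = (1/(841/1000) − 1)/(7/2) = 318/5887 ≈ 5.4017%

step 1 [0.5y] zero: DF = P = 9739/10000 ≈ 0.973900
step 2 [1y] zero: DF = P = 971/1000 ≈ 0.971000
step 3 [1.5y] bond c/2=7/800: DF=(3814569/4000000 − 7/800·(0.973900+0.971000))/(1+7/800) = 1857/2000 ≈ 0.928500
step 4 [2y] bond c/2=9/400: DF=(15584/15625 − 9/400·(0.973900+0.971000+0.928500))/(1+9/400) = 4561/5000 ≈ 0.912200
step 5 [2.5y] bond c/2=9/800: DF=(1516089/1600000 − 9/800·(0.973900+0.971000+0.928500+0.912200))/(1+9/800) = 8949/10000 ≈ 0.894900
step 6 [3y] zero: DF = P = 4381/5000 ≈ 0.876200
step 7 [3.5y] swap r/2=1590/63977: DF=(1 − 1590/63977·(0.973900+0.971000+0.928500+0.912200+0.894900+0.876200))/(1+1590/63977) = 841/1000 ≈ 0.841000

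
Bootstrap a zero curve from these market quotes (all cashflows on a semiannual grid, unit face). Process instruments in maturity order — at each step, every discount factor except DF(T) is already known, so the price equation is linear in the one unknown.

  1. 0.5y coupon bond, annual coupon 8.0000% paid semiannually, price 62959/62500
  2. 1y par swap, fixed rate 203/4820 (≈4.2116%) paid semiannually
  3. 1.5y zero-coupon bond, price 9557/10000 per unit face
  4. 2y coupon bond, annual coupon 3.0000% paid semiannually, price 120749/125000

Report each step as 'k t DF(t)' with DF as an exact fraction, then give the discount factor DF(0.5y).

1 1/2 4843/5000
2 1 4797/5000
3 3/2 9557/10000
4 2 9091/10000
DF(0.5y) = 4843/5000 ≈ 0.968600

step 1 [0.5y] bond c/2=1/25: DF=(62959/62500 − 1/25·(0))/(1+1/25) = 4843/5000 ≈ 0.968600
step 2 [1y] swap r/2=203/9640: DF=(1 − 203/9640·(0.968600))/(1+203/9640) = 4797/5000 ≈ 0.959400
step 3 [1.5y] zero: DF = P = 9557/10000 ≈ 0.955700
step 4 [2y] bond c/2=3/200: DF=(120749/125000 − 3/200·(0.968600+0.959400+0.955700))/(1+3/200) = 9091/10000 ≈ 0.909100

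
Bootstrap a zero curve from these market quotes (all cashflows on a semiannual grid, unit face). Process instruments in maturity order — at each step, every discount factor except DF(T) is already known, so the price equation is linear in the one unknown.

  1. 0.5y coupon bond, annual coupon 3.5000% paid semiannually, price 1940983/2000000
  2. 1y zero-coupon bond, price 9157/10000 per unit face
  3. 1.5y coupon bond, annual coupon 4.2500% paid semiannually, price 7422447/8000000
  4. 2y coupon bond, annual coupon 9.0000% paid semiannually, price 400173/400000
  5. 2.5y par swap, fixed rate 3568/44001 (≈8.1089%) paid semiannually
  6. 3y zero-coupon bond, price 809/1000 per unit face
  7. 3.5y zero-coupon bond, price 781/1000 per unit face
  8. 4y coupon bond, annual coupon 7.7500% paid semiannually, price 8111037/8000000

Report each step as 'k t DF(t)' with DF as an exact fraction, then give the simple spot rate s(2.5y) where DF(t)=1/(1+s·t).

1 1/2 4769/5000
2 1 9157/10000
3 3/2 1087/1250
4 2 4197/5000
5 5/2 1027/1250
6 3 809/1000
7 7/2 781/1000
8 4 3763/5000
s(2.5y) = (1/(1027/1250) − 1)/(5/2) = 446/5135 ≈ 8.6855%

step 1 [0.5y] bond c/2=7/400: DF=(1940983/2000000 − 7/400·(0))/(1+7/400) = 4769/5000 ≈ 0.953800
step 2 [1y] zero: DF = P = 9157/10000 ≈ 0.915700
step 3 [1.5y] bond c/2=17/800: DF=(7422447/8000000 − 17/800·(0.953800+0.915700))/(1+17/800) = 1087/1250 ≈ 0.869600
step 4 [2y] bond c/2=9/200: DF=(400173/400000 − 9/200·(0.953800+0.915700+0.869600))/(1+9/200) = 4197/5000 ≈ 0.839400
step 5 [2.5y] swap r/2=1784/44001: DF=(1 − 1784/44001·(0.953800+0.915700+0.869600+0.839400))/(1+1784/44001) = 1027/1250 ≈ 0.821600
step 6 [3y] zero: DF = P = 809/1000 ≈ 0.809000
step 7 [3.5y] zero: DF = P = 781/1000 ≈ 0.781000
step 8 [4y] bond c/2=31/800: DF=(8111037/8000000 − 31/800·(0.953800+0.915700+0.869600+0.839400+0.821600+0.809000+0.781000))/(1+31/800) = 3763/5000 ≈ 0.752600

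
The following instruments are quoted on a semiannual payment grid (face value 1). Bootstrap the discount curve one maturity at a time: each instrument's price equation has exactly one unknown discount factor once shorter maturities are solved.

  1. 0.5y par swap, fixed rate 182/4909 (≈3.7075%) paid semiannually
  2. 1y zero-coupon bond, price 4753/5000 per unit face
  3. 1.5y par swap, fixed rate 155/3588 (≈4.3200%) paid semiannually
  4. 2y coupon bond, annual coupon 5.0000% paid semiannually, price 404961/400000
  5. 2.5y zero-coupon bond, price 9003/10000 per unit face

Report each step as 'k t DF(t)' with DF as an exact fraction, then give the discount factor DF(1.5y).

step 1 [0.5y] swap r/2=91/4909: DF=(1 − 91/4909·(0))/(1+91/4909) = 4909/5000 ≈ 0.981800
step 2 [1y] zero: DF = P = 4753/5000 ≈ 0.950600
step 3 [1.5y] swap r/2=155/7176: DF=(1 − 155/7176·(0.981800+0.950600))/(1+155/7176) = 469/500 ≈ 0.938000
step 4 [2y] bond c/2=1/40: DF=(404961/400000 − 1/40·(0.981800+0.950600+0.938000))/(1+1/40) = 9177/10000 ≈ 0.917700
step 5 [2.5y] zero: DF = P = 9003/10000 ≈ 0.900300

1 1/2 4909/5000
2 1 4753/5000
3 3/2 469/500
4 2 9177/10000
5 5/2 9003/10000
DF(1.5y) = 469/500 ≈ 0.938000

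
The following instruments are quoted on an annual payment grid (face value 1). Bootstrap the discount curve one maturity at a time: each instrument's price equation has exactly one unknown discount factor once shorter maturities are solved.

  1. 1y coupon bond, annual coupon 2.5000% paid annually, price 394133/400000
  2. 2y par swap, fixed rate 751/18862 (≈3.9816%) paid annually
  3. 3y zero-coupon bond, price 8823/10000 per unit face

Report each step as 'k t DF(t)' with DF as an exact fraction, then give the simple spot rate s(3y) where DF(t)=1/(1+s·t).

step 1 [1y] bond c/1=1/40: DF=(394133/400000 − 1/40·(0))/(1+1/40) = 9613/10000 ≈ 0.961300
step 2 [2y] swap r/1=751/18862: DF=(1 − 751/18862·(0.961300))/(1+751/18862) = 9249/10000 ≈ 0.924900
step 3 [3y] zero: DF = P = 8823/10000 ≈ 0.882300

1 1 9613/10000
2 2 9249/10000
3 3 8823/10000
s(3y) = (1/(8823/10000) − 1)/(3) = 1177/26469 ≈ 4.4467%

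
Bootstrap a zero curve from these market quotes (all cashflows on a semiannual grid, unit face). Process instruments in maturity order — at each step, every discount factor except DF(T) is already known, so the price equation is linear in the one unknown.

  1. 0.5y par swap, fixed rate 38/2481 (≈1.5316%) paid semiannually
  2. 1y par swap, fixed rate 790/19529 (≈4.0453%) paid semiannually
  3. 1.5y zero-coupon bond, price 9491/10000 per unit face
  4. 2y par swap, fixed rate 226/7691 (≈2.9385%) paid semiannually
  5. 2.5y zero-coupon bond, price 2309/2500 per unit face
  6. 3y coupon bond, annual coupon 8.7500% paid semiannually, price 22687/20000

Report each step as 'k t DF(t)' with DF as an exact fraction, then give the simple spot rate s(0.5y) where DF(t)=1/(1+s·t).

step 1 [0.5y] swap r/2=19/2481: DF=(1 − 19/2481·(0))/(1+19/2481) = 2481/2500 ≈ 0.992400
step 2 [1y] swap r/2=395/19529: DF=(1 − 395/19529·(0.992400))/(1+395/19529) = 1921/2000 ≈ 0.960500
step 3 [1.5y] zero: DF = P = 9491/10000 ≈ 0.949100
step 4 [2y] swap r/2=113/7691: DF=(1 − 113/7691·(0.992400+0.960500+0.949100))/(1+113/7691) = 1887/2000 ≈ 0.943500
step 5 [2.5y] zero: DF = P = 2309/2500 ≈ 0.923600
step 6 [3y] bond c/2=7/160: DF=(22687/20000 − 7/160·(0.992400+0.960500+0.949100+0.943500+0.923600))/(1+7/160) = 8869/10000 ≈ 0.886900

1 1/2 2481/2500
2 1 1921/2000
3 3/2 9491/10000
4 2 1887/2000
5 5/2 2309/2500
6 3 8869/10000
s(0.5y) = (1/(2481/2500) − 1)/(1/2) = 38/2481 ≈ 1.5316%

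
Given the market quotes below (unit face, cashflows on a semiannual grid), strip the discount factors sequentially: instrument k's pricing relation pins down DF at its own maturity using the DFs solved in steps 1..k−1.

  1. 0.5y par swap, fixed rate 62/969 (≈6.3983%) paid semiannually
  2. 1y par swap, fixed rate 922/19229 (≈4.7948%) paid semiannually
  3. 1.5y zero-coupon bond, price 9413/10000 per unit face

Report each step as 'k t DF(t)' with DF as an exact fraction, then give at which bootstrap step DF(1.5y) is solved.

step 1 [0.5y] swap r/2=31/969: DF=(1 − 31/969·(0))/(1+31/969) = 969/1000 ≈ 0.969000
step 2 [1y] swap r/2=461/19229: DF=(1 − 461/19229·(0.969000))/(1+461/19229) = 9539/10000 ≈ 0.953900
step 3 [1.5y] zero: DF = P = 9413/10000 ≈ 0.941300

1 1/2 969/1000
2 1 9539/10000
3 3/2 9413/10000
DF(1.5y) is solved at step 3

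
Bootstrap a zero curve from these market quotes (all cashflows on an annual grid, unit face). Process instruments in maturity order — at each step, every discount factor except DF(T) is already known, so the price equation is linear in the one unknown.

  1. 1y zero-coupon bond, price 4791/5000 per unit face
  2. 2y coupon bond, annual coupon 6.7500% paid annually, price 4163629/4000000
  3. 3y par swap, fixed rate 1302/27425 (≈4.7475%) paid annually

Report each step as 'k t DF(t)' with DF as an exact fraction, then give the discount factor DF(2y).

1 1 4791/5000
2 2 1829/2000
3 3 4349/5000
DF(2y) = 1829/2000 ≈ 0.914500

step 1 [1y] zero: DF = P = 4791/5000 ≈ 0.958200
step 2 [2y] bond c/1=27/400: DF=(4163629/4000000 − 27/400·(0.958200))/(1+27/400) = 1829/2000 ≈ 0.914500
step 3 [3y] swap r/1=1302/27425: DF=(1 − 1302/27425·(0.958200+0.914500))/(1+1302/27425) = 4349/5000 ≈ 0.869800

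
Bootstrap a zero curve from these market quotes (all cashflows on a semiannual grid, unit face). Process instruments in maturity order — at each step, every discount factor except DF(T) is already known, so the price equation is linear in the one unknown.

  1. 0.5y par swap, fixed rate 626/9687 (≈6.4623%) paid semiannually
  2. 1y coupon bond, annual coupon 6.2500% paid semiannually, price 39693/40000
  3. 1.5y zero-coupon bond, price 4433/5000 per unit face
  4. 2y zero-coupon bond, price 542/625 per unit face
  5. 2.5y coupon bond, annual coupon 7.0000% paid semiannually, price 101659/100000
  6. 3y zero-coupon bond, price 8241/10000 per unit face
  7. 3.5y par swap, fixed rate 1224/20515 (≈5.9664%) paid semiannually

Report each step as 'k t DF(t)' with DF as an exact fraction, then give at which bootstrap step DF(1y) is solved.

1 1/2 9687/10000
2 1 9329/10000
3 3/2 4433/5000
4 2 542/625
5 5/2 4293/5000
6 3 8241/10000
7 7/2 2041/2500
DF(1y) is solved at step 2

step 1 [0.5y] swap r/2=313/9687: DF=(1 − 313/9687·(0))/(1+313/9687) = 9687/10000 ≈ 0.968700
step 2 [1y] bond c/2=1/32: DF=(39693/40000 − 1/32·(0.968700))/(1+1/32) = 9329/10000 ≈ 0.932900
step 3 [1.5y] zero: DF = P = 4433/5000 ≈ 0.886600
step 4 [2y] zero: DF = P = 542/625 ≈ 0.867200
step 5 [2.5y] bond c/2=7/200: DF=(101659/100000 − 7/200·(0.968700+0.932900+0.886600+0.867200))/(1+7/200) = 4293/5000 ≈ 0.858600
step 6 [3y] zero: DF = P = 8241/10000 ≈ 0.824100
step 7 [3.5y] swap r/2=612/20515: DF=(1 − 612/20515·(0.968700+0.932900+0.886600+0.867200+0.858600+0.824100))/(1+612/20515) = 2041/2500 ≈ 0.816400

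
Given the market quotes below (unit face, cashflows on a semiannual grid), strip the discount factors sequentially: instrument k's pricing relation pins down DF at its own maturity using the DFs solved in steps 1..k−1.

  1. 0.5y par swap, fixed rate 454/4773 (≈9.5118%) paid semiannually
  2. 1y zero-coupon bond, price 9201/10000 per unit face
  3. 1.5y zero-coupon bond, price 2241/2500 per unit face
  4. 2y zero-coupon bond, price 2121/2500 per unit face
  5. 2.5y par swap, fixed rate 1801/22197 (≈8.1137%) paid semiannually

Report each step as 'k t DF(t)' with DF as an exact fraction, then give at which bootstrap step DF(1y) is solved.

step 1 [0.5y] swap r/2=227/4773: DF=(1 − 227/4773·(0))/(1+227/4773) = 4773/5000 ≈ 0.954600
step 2 [1y] zero: DF = P = 9201/10000 ≈ 0.920100
step 3 [1.5y] zero: DF = P = 2241/2500 ≈ 0.896400
step 4 [2y] zero: DF = P = 2121/2500 ≈ 0.848400
step 5 [2.5y] swap r/2=1801/44394: DF=(1 − 1801/44394·(0.954600+0.920100+0.896400+0.848400))/(1+1801/44394) = 8199/10000 ≈ 0.819900

1 1/2 4773/5000
2 1 9201/10000
3 3/2 2241/2500
4 2 2121/2500
5 5/2 8199/10000
DF(1y) is solved at step 2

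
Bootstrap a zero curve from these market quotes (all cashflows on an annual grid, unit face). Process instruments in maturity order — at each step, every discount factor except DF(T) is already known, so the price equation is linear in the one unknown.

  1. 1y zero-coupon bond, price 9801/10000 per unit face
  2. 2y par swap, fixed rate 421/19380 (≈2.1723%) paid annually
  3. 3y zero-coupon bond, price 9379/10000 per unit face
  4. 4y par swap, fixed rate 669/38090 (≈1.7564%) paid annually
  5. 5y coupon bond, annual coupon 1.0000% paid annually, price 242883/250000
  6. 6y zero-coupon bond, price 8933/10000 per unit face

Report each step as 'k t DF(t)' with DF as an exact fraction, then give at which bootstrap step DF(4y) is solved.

1 1 9801/10000
2 2 9579/10000
3 3 9379/10000
4 4 9331/10000
5 5 4621/5000
6 6 8933/10000
DF(4y) is solved at step 4

step 1 [1y] zero: DF = P = 9801/10000 ≈ 0.980100
step 2 [2y] swap r/1=421/19380: DF=(1 − 421/19380·(0.980100))/(1+421/19380) = 9579/10000 ≈ 0.957900
step 3 [3y] zero: DF = P = 9379/10000 ≈ 0.937900
step 4 [4y] swap r/1=669/38090: DF=(1 − 669/38090·(0.980100+0.957900+0.937900))/(1+669/38090) = 9331/10000 ≈ 0.933100
step 5 [5y] bond c/1=1/100: DF=(242883/250000 − 1/100·(0.980100+0.957900+0.937900+0.933100))/(1+1/100) = 4621/5000 ≈ 0.924200
step 6 [6y] zero: DF = P = 8933/10000 ≈ 0.893300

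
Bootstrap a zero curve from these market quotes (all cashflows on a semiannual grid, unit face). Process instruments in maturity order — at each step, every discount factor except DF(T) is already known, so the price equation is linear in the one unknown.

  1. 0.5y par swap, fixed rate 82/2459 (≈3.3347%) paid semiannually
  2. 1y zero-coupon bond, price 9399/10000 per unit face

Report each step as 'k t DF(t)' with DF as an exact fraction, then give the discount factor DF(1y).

step 1 [0.5y] swap r/2=41/2459: DF=(1 − 41/2459·(0))/(1+41/2459) = 2459/2500 ≈ 0.983600
step 2 [1y] zero: DF = P = 9399/10000 ≈ 0.939900

1 1/2 2459/2500
2 1 9399/10000
DF(1y) = 9399/10000 ≈ 0.939900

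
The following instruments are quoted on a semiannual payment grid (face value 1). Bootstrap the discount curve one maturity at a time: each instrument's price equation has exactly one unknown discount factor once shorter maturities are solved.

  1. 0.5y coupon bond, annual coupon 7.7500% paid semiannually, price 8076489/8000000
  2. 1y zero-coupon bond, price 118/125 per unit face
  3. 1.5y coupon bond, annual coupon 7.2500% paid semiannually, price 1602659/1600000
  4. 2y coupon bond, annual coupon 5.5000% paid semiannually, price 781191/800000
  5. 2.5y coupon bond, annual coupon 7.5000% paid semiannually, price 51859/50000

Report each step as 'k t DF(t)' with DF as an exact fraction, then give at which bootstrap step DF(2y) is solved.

step 1 [0.5y] bond c/2=31/800: DF=(8076489/8000000 − 31/800·(0))/(1+31/800) = 9719/10000 ≈ 0.971900
step 2 [1y] zero: DF = P = 118/125 ≈ 0.944000
step 3 [1.5y] bond c/2=29/800: DF=(1602659/1600000 − 29/800·(0.971900+0.944000))/(1+29/800) = 2249/2500 ≈ 0.899600
step 4 [2y] bond c/2=11/400: DF=(781191/800000 − 11/400·(0.971900+0.944000+0.899600))/(1+11/400) = 7/8 ≈ 0.875000
step 5 [2.5y] bond c/2=3/80: DF=(51859/50000 − 3/80·(0.971900+0.944000+0.899600+0.875000))/(1+3/80) = 8663/10000 ≈ 0.866300

1 1/2 9719/10000
2 1 118/125
3 3/2 2249/2500
4 2 7/8
5 5/2 8663/10000
DF(2y) is solved at step 4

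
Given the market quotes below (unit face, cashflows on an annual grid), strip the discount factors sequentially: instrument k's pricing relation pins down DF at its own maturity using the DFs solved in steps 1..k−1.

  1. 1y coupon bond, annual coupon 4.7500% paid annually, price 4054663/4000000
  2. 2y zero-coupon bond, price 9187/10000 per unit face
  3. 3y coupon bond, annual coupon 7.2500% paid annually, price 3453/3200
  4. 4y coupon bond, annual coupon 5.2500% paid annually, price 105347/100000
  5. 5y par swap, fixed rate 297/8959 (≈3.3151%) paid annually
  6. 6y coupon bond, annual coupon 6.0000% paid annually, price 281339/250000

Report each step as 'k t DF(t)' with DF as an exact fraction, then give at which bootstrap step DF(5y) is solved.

step 1 [1y] bond c/1=19/400: DF=(4054663/4000000 − 19/400·(0))/(1+19/400) = 9677/10000 ≈ 0.967700
step 2 [2y] zero: DF = P = 9187/10000 ≈ 0.918700
step 3 [3y] bond c/1=29/400: DF=(3453/3200 − 29/400·(0.967700+0.918700))/(1+29/400) = 4393/5000 ≈ 0.878600
step 4 [4y] bond c/1=21/400: DF=(105347/100000 − 21/400·(0.967700+0.918700+0.878600))/(1+21/400) = 863/1000 ≈ 0.863000
step 5 [5y] swap r/1=297/8959: DF=(1 − 297/8959·(0.967700+0.918700+0.878600+0.863000))/(1+297/8959) = 1703/2000 ≈ 0.851500
step 6 [6y] bond c/1=3/50: DF=(281339/250000 − 3/50·(0.967700+0.918700+0.878600+0.863000+0.851500))/(1+3/50) = 8081/10000 ≈ 0.808100

1 1 9677/10000
2 2 9187/10000
3 3 4393/5000
4 4 863/1000
5 5 1703/2000
6 6 8081/10000
DF(5y) is solved at step 5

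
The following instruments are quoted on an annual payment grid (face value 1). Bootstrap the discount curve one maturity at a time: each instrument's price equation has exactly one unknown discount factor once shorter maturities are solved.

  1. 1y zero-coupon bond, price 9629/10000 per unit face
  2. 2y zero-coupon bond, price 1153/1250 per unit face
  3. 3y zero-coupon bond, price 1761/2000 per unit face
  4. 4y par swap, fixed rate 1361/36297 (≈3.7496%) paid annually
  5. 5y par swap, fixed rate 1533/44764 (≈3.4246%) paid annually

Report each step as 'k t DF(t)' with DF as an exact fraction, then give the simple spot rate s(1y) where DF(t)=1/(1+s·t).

step 1 [1y] zero: DF = P = 9629/10000 ≈ 0.962900
step 2 [2y] zero: DF = P = 1153/1250 ≈ 0.922400
step 3 [3y] zero: DF = P = 1761/2000 ≈ 0.880500
step 4 [4y] swap r/1=1361/36297: DF=(1 − 1361/36297·(0.962900+0.922400+0.880500))/(1+1361/36297) = 8639/10000 ≈ 0.863900
step 5 [5y] swap r/1=1533/44764: DF=(1 − 1533/44764·(0.962900+0.922400+0.880500+0.863900))/(1+1533/44764) = 8467/10000 ≈ 0.846700

1 1 9629/10000
2 2 1153/1250
3 3 1761/2000
4 4 8639/10000
5 5 8467/10000
s(1y) = (1/(9629/10000) − 1)/(1) = 371/9629 ≈ 3.8529%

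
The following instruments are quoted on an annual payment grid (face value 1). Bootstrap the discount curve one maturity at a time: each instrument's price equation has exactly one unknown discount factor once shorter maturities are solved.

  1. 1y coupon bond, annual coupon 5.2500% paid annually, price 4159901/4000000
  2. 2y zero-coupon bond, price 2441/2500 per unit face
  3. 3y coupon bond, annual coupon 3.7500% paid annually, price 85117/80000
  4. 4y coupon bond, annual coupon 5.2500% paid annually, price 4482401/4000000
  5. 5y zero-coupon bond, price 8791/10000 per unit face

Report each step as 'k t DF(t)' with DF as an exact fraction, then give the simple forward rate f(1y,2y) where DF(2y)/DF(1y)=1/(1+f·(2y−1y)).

1 1 9881/10000
2 2 2441/2500
3 3 1909/2000
4 4 9191/10000
5 5 8791/10000
f(1y,2y) = ((9881/10000)/(2441/2500) − 1)/(1) = 117/9764 ≈ 1.1983%

step 1 [1y] bond c/1=21/400: DF=(4159901/4000000 − 21/400·(0))/(1+21/400) = 9881/10000 ≈ 0.988100
step 2 [2y] zero: DF = P = 2441/2500 ≈ 0.976400
step 3 [3y] bond c/1=3/80: DF=(85117/80000 − 3/80·(0.988100+0.976400))/(1+3/80) = 1909/2000 ≈ 0.954500
step 4 [4y] bond c/1=21/400: DF=(4482401/4000000 − 21/400·(0.988100+0.976400+0.954500))/(1+21/400) = 9191/10000 ≈ 0.919100
step 5 [5y] zero: DF = P = 8791/10000 ≈ 0.879100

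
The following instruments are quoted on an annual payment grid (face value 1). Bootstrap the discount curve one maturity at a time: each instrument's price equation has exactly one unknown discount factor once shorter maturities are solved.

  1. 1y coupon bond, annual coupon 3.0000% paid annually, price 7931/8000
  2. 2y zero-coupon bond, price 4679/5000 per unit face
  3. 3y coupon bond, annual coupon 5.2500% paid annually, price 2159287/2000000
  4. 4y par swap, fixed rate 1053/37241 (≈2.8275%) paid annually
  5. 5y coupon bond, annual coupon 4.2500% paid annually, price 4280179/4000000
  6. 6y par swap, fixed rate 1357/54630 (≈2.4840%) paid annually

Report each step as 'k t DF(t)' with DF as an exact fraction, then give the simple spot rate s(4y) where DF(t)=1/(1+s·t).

step 1 [1y] bond c/1=3/100: DF=(7931/8000 − 3/100·(0))/(1+3/100) = 77/80 ≈ 0.962500
step 2 [2y] zero: DF = P = 4679/5000 ≈ 0.935800
step 3 [3y] bond c/1=21/400: DF=(2159287/2000000 − 21/400·(0.962500+0.935800))/(1+21/400) = 9311/10000 ≈ 0.931100
step 4 [4y] swap r/1=1053/37241: DF=(1 − 1053/37241·(0.962500+0.935800+0.931100))/(1+1053/37241) = 8947/10000 ≈ 0.894700
step 5 [5y] bond c/1=17/400: DF=(4280179/4000000 − 17/400·(0.962500+0.935800+0.931100+0.894700))/(1+17/400) = 4373/5000 ≈ 0.874600
step 6 [6y] swap r/1=1357/54630: DF=(1 − 1357/54630·(0.962500+0.935800+0.931100+0.894700+0.874600))/(1+1357/54630) = 8643/10000 ≈ 0.864300

1 1 77/80
2 2 4679/5000
3 3 9311/10000
4 4 8947/10000
5 5 4373/5000
6 6 8643/10000
s(4y) = (1/(8947/10000) − 1)/(4) = 1053/35788 ≈ 2.9423%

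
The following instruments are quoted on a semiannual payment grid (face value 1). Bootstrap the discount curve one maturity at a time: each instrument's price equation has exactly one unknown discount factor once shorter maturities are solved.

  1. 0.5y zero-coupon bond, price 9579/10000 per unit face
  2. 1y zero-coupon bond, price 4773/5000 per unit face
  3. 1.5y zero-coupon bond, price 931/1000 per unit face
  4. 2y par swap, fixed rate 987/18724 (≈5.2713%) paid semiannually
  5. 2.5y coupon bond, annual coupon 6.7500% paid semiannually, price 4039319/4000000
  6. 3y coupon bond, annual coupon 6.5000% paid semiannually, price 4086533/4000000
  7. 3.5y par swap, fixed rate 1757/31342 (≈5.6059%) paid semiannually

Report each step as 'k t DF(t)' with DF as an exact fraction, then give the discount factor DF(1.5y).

1 1/2 9579/10000
2 1 4773/5000
3 3/2 931/1000
4 2 9013/10000
5 5/2 4273/5000
6 3 8447/10000
7 7/2 8243/10000
DF(1.5y) = 931/1000 ≈ 0.931000

step 1 [0.5y] zero: DF = P = 9579/10000 ≈ 0.957900
step 2 [1y] zero: DF = P = 4773/5000 ≈ 0.954600
step 3 [1.5y] zero: DF = P = 931/1000 ≈ 0.931000
step 4 [2y] swap r/2=987/37448: DF=(1 − 987/37448·(0.957900+0.954600+0.931000))/(1+987/37448) = 9013/10000 ≈ 0.901300
step 5 [2.5y] bond c/2=27/800: DF=(4039319/4000000 − 27/800·(0.957900+0.954600+0.931000+0.901300))/(1+27/800) = 4273/5000 ≈ 0.854600
step 6 [3y] bond c/2=13/400: DF=(4086533/4000000 − 13/400·(0.957900+0.954600+0.931000+0.901300+0.854600))/(1+13/400) = 8447/10000 ≈ 0.844700
step 7 [3.5y] swap r/2=1757/62684: DF=(1 − 1757/62684·(0.957900+0.954600+0.931000+0.901300+0.854600+0.844700))/(1+1757/62684) = 8243/10000 ≈ 0.824300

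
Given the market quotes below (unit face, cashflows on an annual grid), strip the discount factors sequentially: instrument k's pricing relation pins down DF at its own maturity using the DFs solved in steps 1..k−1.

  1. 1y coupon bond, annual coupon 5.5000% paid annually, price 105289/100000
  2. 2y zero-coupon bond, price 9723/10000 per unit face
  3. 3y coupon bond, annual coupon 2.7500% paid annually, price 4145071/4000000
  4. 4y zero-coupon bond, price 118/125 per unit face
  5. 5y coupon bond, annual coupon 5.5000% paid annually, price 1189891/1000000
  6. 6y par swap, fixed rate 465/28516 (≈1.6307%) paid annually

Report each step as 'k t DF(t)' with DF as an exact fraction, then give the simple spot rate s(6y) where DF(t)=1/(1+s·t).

step 1 [1y] bond c/1=11/200: DF=(105289/100000 − 11/200·(0))/(1+11/200) = 499/500 ≈ 0.998000
step 2 [2y] zero: DF = P = 9723/10000 ≈ 0.972300
step 3 [3y] bond c/1=11/400: DF=(4145071/4000000 − 11/400·(0.998000+0.972300))/(1+11/400) = 4779/5000 ≈ 0.955800
step 4 [4y] zero: DF = P = 118/125 ≈ 0.944000
step 5 [5y] bond c/1=11/200: DF=(1189891/1000000 − 11/200·(0.998000+0.972300+0.955800+0.944000))/(1+11/200) = 9261/10000 ≈ 0.926100
step 6 [6y] swap r/1=465/28516: DF=(1 − 465/28516·(0.998000+0.972300+0.955800+0.944000+0.926100))/(1+465/28516) = 907/1000 ≈ 0.907000

1 1 499/500
2 2 9723/10000
3 3 4779/5000
4 4 118/125
5 5 9261/10000
6 6 907/1000
s(6y) = (1/(907/1000) − 1)/(6) = 31/1814 ≈ 1.7089%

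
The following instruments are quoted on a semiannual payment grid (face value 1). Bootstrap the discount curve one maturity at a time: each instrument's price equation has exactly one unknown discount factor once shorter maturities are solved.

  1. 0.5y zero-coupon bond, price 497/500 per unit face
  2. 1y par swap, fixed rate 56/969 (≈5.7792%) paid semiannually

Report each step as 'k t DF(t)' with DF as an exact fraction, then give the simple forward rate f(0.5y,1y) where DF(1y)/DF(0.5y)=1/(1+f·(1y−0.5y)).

step 1 [0.5y] zero: DF = P = 497/500 ≈ 0.994000
step 2 [1y] swap r/2=28/969: DF=(1 − 28/969·(0.994000))/(1+28/969) = 118/125 ≈ 0.944000

1 1/2 497/500
2 1 118/125
f(0.5y,1y) = ((497/500)/(118/125) − 1)/(1/2) = 25/236 ≈ 10.5932%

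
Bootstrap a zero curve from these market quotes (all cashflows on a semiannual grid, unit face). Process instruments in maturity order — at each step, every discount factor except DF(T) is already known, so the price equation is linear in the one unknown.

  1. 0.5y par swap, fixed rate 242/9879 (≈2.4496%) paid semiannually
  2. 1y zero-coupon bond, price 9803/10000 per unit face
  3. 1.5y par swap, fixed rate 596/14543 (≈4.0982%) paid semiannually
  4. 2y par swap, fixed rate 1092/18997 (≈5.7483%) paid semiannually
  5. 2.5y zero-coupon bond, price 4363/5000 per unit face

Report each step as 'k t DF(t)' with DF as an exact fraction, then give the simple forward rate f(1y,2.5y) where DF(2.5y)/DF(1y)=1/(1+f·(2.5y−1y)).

step 1 [0.5y] swap r/2=121/9879: DF=(1 − 121/9879·(0))/(1+121/9879) = 9879/10000 ≈ 0.987900
step 2 [1y] zero: DF = P = 9803/10000 ≈ 0.980300
step 3 [1.5y] swap r/2=298/14543: DF=(1 − 298/14543·(0.987900+0.980300))/(1+298/14543) = 2351/2500 ≈ 0.940400
step 4 [2y] swap r/2=546/18997: DF=(1 − 546/18997·(0.987900+0.980300+0.940400))/(1+546/18997) = 2227/2500 ≈ 0.890800
step 5 [2.5y] zero: DF = P = 4363/5000 ≈ 0.872600

1 1/2 9879/10000
2 1 9803/10000
3 3/2 2351/2500
4 2 2227/2500
5 5/2 4363/5000
f(1y,2.5y) = ((9803/10000)/(4363/5000) − 1)/(3/2) = 359/4363 ≈ 8.2283%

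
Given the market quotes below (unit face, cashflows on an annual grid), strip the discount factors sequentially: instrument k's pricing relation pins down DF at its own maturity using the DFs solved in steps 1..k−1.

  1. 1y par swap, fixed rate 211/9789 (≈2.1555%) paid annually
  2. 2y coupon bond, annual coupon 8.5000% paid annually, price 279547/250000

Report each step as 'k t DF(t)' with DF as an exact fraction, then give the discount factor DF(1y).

step 1 [1y] swap r/1=211/9789: DF=(1 − 211/9789·(0))/(1+211/9789) = 9789/10000 ≈ 0.978900
step 2 [2y] bond c/1=17/200: DF=(279547/250000 − 17/200·(0.978900))/(1+17/200) = 9539/10000 ≈ 0.953900

1 1 9789/10000
2 2 9539/10000
DF(1y) = 9789/10000 ≈ 0.978900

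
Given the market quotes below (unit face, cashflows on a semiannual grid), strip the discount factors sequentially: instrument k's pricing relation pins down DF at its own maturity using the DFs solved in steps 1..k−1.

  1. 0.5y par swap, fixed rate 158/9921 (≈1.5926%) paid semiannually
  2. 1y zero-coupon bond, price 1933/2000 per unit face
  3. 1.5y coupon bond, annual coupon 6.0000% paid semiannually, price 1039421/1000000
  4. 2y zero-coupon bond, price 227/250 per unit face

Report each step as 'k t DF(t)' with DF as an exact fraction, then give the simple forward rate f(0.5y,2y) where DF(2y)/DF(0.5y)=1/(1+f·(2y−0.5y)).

1 1/2 9921/10000
2 1 1933/2000
3 3/2 9521/10000
4 2 227/250
f(0.5y,2y) = ((9921/10000)/(227/250) − 1)/(3/2) = 841/13620 ≈ 6.1747%

step 1 [0.5y] swap r/2=79/9921: DF=(1 − 79/9921·(0))/(1+79/9921) = 9921/10000 ≈ 0.992100
step 2 [1y] zero: DF = P = 1933/2000 ≈ 0.966500
step 3 [1.5y] bond c/2=3/100: DF=(1039421/1000000 − 3/100·(0.992100+0.966500))/(1+3/100) = 9521/10000 ≈ 0.952100
step 4 [2y] zero: DF = P = 227/250 ≈ 0.908000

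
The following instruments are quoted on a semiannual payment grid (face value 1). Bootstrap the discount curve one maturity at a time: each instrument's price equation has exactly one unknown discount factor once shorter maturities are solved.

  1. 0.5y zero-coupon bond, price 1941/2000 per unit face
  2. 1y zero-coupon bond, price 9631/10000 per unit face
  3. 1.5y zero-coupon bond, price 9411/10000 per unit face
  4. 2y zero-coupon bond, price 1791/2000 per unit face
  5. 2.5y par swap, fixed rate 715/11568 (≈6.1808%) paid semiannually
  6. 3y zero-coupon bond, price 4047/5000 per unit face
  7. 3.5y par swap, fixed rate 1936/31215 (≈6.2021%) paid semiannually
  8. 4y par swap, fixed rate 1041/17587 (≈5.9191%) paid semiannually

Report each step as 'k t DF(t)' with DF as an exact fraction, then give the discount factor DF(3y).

step 1 [0.5y] zero: DF = P = 1941/2000 ≈ 0.970500
step 2 [1y] zero: DF = P = 9631/10000 ≈ 0.963100
step 3 [1.5y] zero: DF = P = 9411/10000 ≈ 0.941100
step 4 [2y] zero: DF = P = 1791/2000 ≈ 0.895500
step 5 [2.5y] swap r/2=715/23136: DF=(1 − 715/23136·(0.970500+0.963100+0.941100+0.895500))/(1+715/23136) = 857/1000 ≈ 0.857000
step 6 [3y] zero: DF = P = 4047/5000 ≈ 0.809400
step 7 [3.5y] swap r/2=968/31215: DF=(1 − 968/31215·(0.970500+0.963100+0.941100+0.895500+0.857000+0.809400))/(1+968/31215) = 504/625 ≈ 0.806400
step 8 [4y] swap r/2=1041/35174: DF=(1 − 1041/35174·(0.970500+0.963100+0.941100+0.895500+0.857000+0.809400+0.806400))/(1+1041/35174) = 3959/5000 ≈ 0.791800

1 1/2 1941/2000
2 1 9631/10000
3 3/2 9411/10000
4 2 1791/2000
5 5/2 857/1000
6 3 4047/5000
7 7/2 504/625
8 4 3959/5000
DF(3y) = 4047/5000 ≈ 0.809400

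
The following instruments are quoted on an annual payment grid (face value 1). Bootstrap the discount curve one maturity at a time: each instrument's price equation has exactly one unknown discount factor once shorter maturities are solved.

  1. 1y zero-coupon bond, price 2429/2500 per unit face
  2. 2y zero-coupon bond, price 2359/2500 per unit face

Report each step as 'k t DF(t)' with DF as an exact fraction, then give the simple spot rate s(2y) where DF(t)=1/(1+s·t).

1 1 2429/2500
2 2 2359/2500
s(2y) = (1/(2359/2500) − 1)/(2) = 141/4718 ≈ 2.9886%

step 1 [1y] zero: DF = P = 2429/2500 ≈ 0.971600
step 2 [2y] zero: DF = P = 2359/2500 ≈ 0.943600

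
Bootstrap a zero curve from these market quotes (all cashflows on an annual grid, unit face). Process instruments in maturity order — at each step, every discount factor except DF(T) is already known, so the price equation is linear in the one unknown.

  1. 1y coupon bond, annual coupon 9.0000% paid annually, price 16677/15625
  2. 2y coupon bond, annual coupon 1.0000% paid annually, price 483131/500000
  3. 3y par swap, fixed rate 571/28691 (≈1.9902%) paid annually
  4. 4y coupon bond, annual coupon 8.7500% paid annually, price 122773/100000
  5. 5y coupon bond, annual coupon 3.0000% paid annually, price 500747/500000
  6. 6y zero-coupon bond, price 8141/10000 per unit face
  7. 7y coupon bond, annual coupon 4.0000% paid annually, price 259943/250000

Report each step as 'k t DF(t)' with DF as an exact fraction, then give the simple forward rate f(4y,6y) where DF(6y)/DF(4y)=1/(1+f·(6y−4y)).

1 1 612/625
2 2 947/1000
3 3 9429/10000
4 4 8981/10000
5 5 4313/5000
6 6 8141/10000
7 7 494/625
f(4y,6y) = ((8981/10000)/(8141/10000) − 1)/(2) = 60/1163 ≈ 5.1591%

step 1 [1y] bond c/1=9/100: DF=(16677/15625 − 9/100·(0))/(1+9/100) = 612/625 ≈ 0.979200
step 2 [2y] bond c/1=1/100: DF=(483131/500000 − 1/100·(0.979200))/(1+1/100) = 947/1000 ≈ 0.947000
step 3 [3y] swap r/1=571/28691: DF=(1 − 571/28691·(0.979200+0.947000))/(1+571/28691) = 9429/10000 ≈ 0.942900
step 4 [4y] bond c/1=7/80: DF=(122773/100000 − 7/80·(0.979200+0.947000+0.942900))/(1+7/80) = 8981/10000 ≈ 0.898100
step 5 [5y] bond c/1=3/100: DF=(500747/500000 − 3/100·(0.979200+0.947000+0.942900+0.898100))/(1+3/100) = 4313/5000 ≈ 0.862600
step 6 [6y] zero: DF = P = 8141/10000 ≈ 0.814100
step 7 [7y] bond c/1=1/25: DF=(259943/250000 − 1/25·(0.979200+0.947000+0.942900+0.898100+0.862600+0.814100))/(1+1/25) = 494/625 ≈ 0.790400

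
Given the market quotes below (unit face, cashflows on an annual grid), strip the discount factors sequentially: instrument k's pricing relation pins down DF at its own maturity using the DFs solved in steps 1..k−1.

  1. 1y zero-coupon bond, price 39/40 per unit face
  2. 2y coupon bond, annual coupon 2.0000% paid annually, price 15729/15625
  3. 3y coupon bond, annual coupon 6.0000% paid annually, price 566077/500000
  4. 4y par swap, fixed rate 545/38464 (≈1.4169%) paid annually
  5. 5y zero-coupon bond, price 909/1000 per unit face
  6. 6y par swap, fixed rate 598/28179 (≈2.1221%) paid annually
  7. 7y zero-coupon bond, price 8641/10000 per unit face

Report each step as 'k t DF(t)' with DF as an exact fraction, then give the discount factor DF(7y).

1 1 39/40
2 2 4839/5000
3 3 9581/10000
4 4 1891/2000
5 5 909/1000
6 6 2201/2500
7 7 8641/10000
DF(7y) = 8641/10000 ≈ 0.864100

step 1 [1y] zero: DF = P = 39/40 ≈ 0.975000
step 2 [2y] bond c/1=1/50: DF=(15729/15625 − 1/50·(0.975000))/(1+1/50) = 4839/5000 ≈ 0.967800
step 3 [3y] bond c/1=3/50: DF=(566077/500000 − 3/50·(0.975000+0.967800))/(1+3/50) = 9581/10000 ≈ 0.958100
step 4 [4y] swap r/1=545/38464: DF=(1 − 545/38464·(0.975000+0.967800+0.958100))/(1+545/38464) = 1891/2000 ≈ 0.945500
step 5 [5y] zero: DF = P = 909/1000 ≈ 0.909000
step 6 [6y] swap r/1=598/28179: DF=(1 − 598/28179·(0.975000+0.967800+0.958100+0.945500+0.909000))/(1+598/28179) = 2201/2500 ≈ 0.880400
step 7 [7y] zero: DF = P = 8641/10000 ≈ 0.864100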